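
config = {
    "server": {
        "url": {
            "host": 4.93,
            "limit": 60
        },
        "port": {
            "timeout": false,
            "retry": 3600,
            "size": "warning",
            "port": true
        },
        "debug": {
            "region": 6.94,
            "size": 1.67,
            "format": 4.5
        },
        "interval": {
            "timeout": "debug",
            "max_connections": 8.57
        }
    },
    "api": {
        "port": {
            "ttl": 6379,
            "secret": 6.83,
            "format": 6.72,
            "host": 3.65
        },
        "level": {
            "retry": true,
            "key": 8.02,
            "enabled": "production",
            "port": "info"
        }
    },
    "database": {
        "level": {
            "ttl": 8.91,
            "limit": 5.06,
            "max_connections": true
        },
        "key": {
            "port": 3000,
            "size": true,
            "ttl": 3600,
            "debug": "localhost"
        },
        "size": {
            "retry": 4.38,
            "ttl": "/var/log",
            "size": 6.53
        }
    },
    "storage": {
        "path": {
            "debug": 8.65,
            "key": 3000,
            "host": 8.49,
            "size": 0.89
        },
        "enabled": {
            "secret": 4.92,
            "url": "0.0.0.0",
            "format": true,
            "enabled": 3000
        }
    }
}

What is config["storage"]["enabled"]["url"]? "0.0.0.0"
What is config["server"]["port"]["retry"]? 3600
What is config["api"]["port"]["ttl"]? 6379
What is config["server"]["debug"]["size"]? 1.67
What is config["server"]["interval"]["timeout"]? "debug"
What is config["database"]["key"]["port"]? 3000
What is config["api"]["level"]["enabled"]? "production"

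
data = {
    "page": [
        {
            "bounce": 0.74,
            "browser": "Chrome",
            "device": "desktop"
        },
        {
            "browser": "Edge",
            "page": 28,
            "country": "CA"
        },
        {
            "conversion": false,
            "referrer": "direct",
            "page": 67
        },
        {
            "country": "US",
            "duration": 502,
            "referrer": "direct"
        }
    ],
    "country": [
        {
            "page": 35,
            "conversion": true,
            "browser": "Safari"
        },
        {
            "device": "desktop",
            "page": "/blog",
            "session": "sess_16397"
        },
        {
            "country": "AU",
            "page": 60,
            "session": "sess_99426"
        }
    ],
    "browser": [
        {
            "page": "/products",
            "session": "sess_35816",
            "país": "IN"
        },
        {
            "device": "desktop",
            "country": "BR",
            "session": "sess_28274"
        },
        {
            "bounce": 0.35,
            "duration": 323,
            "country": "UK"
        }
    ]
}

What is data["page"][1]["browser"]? "Edge"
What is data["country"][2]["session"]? "sess_99426"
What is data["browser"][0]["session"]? "sess_35816"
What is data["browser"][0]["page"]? "/products"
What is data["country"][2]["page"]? 60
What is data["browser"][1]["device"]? "desktop"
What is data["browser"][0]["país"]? "IN"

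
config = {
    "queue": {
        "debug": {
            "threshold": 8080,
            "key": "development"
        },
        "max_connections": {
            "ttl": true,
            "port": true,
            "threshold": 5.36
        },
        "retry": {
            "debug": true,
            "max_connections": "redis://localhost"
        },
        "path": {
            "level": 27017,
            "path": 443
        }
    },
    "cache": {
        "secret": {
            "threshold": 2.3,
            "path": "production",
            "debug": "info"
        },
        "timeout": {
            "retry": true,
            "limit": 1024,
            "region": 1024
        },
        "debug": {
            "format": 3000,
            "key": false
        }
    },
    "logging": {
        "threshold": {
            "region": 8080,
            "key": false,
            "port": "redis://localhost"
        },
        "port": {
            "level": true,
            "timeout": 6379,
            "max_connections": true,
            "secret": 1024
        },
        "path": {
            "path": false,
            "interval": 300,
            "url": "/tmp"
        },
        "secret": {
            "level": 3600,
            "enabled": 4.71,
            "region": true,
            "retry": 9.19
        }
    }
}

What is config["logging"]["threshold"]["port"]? "redis://localhost"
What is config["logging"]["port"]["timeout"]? 6379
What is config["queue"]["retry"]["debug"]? True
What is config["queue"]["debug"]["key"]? "development"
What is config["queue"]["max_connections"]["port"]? True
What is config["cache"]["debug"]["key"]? False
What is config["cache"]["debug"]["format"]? 3000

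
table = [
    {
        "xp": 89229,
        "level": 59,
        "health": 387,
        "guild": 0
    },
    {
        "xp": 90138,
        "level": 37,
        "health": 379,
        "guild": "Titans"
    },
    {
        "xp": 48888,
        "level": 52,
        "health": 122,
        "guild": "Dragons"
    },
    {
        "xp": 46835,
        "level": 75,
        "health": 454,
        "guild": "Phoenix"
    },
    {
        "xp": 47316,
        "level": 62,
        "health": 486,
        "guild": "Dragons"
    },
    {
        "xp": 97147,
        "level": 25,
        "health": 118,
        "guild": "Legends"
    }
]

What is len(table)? 6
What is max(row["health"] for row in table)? 486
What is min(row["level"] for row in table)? 25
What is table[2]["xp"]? 48888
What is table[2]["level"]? 52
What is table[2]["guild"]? "Dragons"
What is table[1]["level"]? 37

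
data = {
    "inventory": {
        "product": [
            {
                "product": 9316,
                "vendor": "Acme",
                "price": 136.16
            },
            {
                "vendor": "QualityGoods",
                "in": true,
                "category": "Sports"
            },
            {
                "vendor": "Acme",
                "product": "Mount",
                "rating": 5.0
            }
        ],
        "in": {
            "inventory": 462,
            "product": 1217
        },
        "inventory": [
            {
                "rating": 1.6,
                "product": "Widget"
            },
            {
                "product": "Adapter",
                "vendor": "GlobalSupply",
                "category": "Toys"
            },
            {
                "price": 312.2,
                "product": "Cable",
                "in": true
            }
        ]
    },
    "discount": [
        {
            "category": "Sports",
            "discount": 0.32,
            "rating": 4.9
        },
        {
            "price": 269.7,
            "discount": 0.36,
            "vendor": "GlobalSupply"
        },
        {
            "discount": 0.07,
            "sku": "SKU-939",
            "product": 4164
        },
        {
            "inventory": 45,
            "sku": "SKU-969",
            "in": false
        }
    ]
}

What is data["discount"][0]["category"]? "Sports"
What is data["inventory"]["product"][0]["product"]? 9316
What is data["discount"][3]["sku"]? "SKU-969"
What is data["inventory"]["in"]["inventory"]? 462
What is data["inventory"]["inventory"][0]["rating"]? 1.6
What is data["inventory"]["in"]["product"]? 1217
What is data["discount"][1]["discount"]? 0.36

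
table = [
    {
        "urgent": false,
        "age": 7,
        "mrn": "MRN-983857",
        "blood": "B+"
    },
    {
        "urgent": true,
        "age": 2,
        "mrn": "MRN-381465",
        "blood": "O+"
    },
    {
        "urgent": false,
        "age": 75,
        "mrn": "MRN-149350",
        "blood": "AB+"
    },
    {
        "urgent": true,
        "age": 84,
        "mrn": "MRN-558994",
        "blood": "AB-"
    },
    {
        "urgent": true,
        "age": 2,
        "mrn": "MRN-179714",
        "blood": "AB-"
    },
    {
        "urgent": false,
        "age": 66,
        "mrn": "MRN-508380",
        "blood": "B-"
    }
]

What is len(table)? 6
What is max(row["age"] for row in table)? 84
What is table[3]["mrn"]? "MRN-558994"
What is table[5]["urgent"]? False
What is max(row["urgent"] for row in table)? True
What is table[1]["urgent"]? True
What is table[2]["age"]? 75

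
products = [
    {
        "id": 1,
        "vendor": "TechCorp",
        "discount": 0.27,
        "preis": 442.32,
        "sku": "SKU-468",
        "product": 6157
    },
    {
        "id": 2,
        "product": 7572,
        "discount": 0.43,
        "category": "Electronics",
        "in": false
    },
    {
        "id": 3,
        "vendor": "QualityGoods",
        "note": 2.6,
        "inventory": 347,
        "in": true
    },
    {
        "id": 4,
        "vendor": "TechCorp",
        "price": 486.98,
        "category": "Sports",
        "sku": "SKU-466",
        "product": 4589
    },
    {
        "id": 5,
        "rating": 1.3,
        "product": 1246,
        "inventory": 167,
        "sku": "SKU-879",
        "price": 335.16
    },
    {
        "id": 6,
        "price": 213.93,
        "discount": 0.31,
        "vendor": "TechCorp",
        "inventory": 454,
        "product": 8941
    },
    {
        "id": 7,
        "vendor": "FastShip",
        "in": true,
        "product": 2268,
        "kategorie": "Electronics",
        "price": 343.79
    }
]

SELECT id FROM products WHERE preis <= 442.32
[1]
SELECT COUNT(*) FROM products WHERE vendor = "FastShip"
1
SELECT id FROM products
[1, 2, 3, 4, 5, 6, 7]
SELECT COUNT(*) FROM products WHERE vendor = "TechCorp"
3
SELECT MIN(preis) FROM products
442.32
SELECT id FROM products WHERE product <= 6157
[1, 4, 5, 7]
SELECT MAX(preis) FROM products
442.32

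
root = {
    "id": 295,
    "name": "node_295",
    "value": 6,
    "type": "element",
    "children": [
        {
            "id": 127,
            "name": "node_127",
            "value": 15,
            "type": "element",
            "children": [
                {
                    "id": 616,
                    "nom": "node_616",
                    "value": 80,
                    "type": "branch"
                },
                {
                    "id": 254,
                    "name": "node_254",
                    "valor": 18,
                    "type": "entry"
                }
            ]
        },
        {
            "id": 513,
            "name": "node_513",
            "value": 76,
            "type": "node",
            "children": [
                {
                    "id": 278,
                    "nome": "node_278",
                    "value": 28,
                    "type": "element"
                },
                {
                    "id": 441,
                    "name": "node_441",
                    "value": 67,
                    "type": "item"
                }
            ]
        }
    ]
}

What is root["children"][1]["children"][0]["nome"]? "node_278"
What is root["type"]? "element"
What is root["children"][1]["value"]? 76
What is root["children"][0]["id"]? 127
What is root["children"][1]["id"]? 513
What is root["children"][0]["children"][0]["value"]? 80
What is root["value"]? 6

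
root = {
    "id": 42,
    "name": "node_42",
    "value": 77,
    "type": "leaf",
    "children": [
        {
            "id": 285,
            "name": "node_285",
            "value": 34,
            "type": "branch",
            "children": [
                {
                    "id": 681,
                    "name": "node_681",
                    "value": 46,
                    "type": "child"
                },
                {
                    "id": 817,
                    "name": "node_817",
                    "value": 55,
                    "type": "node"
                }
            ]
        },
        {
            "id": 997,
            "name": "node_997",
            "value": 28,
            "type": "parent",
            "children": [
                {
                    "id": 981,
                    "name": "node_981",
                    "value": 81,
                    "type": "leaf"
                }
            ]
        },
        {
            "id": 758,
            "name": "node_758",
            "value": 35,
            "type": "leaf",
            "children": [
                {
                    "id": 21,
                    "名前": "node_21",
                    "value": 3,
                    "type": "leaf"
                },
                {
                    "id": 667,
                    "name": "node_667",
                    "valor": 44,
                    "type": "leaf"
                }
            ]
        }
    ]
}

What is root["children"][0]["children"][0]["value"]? 46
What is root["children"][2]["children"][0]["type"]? "leaf"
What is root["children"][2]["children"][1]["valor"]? 44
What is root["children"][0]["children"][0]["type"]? "child"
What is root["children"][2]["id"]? 758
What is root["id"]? 42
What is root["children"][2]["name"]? "node_758"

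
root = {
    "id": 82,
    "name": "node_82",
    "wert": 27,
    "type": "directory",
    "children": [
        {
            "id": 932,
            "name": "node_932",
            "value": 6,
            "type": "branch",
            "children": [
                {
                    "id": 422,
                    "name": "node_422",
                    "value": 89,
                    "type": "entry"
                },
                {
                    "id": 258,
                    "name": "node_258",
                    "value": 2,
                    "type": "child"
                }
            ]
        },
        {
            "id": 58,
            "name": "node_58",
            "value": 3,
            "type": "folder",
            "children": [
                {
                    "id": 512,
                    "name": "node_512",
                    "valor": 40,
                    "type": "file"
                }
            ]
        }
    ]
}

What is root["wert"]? 27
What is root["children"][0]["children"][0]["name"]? "node_422"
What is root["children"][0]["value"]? 6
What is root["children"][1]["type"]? "folder"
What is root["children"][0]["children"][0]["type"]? "entry"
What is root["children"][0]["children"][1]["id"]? 258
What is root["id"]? 82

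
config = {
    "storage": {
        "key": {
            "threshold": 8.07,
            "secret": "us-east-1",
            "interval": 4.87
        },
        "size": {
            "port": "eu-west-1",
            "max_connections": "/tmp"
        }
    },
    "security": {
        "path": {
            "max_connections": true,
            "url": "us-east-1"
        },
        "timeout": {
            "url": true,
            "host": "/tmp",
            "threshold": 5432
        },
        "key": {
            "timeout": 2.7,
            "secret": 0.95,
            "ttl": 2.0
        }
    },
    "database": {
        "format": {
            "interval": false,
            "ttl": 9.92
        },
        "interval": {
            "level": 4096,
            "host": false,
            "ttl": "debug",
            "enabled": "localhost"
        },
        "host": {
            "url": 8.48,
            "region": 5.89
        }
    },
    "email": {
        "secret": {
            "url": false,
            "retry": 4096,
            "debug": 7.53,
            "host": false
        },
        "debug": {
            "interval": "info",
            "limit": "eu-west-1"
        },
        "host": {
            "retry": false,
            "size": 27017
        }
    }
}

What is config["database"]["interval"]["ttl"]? "debug"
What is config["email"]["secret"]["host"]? False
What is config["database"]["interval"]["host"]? False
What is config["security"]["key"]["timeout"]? 2.7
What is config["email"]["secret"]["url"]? False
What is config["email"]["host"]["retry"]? False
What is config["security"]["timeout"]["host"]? "/tmp"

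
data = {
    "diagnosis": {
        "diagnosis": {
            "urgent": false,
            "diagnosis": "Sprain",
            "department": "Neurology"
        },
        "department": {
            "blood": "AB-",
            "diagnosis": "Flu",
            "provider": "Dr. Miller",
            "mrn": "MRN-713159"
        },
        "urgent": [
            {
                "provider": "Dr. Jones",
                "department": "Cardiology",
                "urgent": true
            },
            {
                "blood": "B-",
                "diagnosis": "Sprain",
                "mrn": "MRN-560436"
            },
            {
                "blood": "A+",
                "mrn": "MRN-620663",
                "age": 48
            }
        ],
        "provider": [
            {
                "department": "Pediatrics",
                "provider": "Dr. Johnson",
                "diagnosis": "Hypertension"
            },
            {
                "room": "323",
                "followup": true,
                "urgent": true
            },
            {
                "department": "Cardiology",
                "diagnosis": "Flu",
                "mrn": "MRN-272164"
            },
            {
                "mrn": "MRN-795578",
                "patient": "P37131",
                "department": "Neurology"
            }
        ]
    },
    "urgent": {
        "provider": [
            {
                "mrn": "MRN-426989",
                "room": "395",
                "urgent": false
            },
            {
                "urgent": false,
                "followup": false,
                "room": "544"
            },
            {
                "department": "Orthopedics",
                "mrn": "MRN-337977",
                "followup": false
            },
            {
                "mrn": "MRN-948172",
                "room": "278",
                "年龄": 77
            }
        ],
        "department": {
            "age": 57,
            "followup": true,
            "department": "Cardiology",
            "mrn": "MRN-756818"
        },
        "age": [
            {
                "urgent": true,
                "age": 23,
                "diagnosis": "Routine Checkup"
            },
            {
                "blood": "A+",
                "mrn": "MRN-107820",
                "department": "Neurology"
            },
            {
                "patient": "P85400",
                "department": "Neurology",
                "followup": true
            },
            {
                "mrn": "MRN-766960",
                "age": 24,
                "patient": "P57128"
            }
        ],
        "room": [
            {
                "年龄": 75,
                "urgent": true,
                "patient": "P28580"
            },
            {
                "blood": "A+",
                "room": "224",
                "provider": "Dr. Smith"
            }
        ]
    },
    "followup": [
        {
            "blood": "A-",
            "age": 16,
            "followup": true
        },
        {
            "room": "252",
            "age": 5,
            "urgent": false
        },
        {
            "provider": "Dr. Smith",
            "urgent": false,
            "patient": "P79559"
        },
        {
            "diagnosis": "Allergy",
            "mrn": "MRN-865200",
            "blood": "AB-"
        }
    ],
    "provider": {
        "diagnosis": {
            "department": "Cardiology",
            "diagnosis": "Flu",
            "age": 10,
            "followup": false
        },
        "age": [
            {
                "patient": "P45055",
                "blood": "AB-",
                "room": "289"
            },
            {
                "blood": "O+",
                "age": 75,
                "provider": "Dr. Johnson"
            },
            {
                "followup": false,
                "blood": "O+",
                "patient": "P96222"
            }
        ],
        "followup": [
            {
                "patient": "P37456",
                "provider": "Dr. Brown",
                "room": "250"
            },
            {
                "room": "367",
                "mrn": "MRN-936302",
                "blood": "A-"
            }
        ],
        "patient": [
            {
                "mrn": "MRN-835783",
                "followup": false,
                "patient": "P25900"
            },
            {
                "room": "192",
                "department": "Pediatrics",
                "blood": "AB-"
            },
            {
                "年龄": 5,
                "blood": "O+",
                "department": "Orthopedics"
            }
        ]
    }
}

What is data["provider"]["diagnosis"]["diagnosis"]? "Flu"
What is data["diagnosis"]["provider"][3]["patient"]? "P37131"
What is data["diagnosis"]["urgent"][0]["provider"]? "Dr. Jones"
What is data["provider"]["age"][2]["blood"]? "O+"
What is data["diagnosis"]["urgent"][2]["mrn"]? "MRN-620663"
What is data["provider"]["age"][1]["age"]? 75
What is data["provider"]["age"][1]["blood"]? "O+"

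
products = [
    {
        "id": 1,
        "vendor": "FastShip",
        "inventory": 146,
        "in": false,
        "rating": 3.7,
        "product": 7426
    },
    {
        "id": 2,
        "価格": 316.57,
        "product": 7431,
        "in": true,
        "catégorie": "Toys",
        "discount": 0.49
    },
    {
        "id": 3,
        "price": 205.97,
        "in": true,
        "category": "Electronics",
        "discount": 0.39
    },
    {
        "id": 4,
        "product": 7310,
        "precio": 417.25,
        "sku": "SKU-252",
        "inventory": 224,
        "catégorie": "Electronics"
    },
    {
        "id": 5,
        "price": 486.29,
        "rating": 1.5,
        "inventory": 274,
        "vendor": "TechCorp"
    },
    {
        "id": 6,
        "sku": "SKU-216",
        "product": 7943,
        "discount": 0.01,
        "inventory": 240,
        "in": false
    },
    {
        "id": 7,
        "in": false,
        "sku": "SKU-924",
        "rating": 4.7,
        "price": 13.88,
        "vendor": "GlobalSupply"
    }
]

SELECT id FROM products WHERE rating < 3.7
[5]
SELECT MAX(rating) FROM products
4.7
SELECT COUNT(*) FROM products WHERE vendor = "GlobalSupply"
1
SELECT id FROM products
[1, 2, 3, 4, 5, 6, 7]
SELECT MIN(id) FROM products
1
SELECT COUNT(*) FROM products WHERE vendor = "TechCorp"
1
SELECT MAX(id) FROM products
7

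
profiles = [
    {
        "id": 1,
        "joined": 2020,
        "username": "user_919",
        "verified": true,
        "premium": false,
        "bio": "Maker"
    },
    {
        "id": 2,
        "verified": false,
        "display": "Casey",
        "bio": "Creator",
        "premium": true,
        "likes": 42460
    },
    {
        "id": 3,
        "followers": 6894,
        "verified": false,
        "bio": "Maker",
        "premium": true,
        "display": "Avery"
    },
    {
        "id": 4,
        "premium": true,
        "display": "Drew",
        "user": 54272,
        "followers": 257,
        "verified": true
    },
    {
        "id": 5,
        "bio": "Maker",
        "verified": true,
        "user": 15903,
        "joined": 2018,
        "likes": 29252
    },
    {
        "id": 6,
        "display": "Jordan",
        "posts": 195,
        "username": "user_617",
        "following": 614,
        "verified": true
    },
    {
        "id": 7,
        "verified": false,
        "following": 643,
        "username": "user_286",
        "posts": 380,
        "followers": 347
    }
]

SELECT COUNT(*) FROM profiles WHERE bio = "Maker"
3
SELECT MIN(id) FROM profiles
1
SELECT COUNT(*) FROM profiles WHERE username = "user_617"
1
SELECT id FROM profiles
[1, 2, 3, 4, 5, 6, 7]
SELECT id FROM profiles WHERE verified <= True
[1, 2, 3, 4, 5, 6, 7]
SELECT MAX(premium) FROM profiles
True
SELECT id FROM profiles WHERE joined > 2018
[1]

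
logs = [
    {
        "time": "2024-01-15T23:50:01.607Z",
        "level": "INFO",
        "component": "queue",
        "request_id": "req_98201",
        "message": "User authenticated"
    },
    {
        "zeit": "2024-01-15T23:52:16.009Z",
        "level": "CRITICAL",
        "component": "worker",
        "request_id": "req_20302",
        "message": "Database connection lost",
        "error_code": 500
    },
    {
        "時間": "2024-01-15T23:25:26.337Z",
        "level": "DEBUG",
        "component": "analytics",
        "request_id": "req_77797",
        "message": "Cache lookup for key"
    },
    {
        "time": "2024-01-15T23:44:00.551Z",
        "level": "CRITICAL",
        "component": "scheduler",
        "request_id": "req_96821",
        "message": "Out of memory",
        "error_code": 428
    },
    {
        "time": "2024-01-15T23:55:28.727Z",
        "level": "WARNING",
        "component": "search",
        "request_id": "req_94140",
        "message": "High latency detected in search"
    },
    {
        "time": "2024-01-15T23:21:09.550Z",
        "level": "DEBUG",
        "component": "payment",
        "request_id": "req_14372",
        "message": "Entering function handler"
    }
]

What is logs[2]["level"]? "DEBUG"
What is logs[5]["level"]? "DEBUG"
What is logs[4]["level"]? "WARNING"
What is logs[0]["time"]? "2024-01-15T23:50:01.607Z"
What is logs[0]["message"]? "User authenticated"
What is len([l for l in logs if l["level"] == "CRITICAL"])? 2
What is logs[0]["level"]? "INFO"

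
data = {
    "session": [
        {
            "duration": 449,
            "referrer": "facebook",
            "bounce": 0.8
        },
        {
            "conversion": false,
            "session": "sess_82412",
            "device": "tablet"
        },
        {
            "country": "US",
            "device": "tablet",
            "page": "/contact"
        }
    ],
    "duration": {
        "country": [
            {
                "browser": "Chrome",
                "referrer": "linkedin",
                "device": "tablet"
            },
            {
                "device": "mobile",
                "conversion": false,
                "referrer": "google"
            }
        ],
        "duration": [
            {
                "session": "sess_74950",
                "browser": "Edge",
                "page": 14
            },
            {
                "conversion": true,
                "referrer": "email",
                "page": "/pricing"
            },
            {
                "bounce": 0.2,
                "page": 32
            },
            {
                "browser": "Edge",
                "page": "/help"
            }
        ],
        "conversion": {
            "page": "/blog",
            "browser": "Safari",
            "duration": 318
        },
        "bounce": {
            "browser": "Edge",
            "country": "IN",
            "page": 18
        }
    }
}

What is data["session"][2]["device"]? "tablet"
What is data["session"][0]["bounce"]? 0.8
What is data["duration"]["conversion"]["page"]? "/blog"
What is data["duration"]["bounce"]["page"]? 18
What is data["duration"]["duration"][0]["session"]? "sess_74950"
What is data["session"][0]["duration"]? 449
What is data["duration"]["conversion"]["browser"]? "Safari"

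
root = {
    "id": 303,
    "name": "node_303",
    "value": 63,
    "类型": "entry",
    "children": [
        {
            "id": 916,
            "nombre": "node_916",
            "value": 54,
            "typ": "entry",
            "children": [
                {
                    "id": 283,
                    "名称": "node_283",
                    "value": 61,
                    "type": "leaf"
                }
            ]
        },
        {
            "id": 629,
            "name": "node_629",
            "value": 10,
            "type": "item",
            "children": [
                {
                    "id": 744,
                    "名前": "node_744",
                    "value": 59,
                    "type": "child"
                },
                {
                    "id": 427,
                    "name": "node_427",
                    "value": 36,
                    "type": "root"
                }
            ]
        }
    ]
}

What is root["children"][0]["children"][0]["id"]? 283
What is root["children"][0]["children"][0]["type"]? "leaf"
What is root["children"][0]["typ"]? "entry"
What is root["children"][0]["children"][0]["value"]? 61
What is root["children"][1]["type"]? "item"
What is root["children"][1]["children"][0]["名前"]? "node_744"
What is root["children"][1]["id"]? 629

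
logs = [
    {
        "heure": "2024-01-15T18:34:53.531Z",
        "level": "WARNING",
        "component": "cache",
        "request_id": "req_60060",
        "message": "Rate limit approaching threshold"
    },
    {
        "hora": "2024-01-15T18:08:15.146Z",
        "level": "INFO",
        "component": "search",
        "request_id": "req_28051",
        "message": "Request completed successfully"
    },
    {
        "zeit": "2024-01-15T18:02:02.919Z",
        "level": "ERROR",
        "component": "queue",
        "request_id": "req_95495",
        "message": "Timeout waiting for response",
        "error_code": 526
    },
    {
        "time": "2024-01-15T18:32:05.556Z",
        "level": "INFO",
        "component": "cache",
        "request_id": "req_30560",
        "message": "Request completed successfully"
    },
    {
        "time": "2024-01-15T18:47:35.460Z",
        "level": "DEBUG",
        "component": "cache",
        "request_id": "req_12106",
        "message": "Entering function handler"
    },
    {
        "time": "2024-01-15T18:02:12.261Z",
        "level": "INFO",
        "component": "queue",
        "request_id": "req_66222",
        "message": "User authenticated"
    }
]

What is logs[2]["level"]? "ERROR"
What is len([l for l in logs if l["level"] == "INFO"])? 3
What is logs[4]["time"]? "2024-01-15T18:47:35.460Z"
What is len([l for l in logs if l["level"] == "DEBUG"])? 1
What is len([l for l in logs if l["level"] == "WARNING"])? 1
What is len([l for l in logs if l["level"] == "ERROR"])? 1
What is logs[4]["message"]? "Entering function handler"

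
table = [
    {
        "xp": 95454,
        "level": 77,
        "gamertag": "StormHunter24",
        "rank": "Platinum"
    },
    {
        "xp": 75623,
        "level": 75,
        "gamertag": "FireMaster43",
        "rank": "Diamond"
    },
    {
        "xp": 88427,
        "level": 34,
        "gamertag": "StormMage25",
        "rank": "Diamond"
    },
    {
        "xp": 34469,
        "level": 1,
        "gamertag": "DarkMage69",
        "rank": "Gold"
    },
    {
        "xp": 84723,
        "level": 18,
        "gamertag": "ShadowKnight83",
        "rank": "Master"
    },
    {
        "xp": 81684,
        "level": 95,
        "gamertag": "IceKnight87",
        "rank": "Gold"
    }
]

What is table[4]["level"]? 18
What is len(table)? 6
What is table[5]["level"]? 95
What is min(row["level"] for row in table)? 1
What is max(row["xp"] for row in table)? 95454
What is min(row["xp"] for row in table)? 34469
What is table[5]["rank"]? "Gold"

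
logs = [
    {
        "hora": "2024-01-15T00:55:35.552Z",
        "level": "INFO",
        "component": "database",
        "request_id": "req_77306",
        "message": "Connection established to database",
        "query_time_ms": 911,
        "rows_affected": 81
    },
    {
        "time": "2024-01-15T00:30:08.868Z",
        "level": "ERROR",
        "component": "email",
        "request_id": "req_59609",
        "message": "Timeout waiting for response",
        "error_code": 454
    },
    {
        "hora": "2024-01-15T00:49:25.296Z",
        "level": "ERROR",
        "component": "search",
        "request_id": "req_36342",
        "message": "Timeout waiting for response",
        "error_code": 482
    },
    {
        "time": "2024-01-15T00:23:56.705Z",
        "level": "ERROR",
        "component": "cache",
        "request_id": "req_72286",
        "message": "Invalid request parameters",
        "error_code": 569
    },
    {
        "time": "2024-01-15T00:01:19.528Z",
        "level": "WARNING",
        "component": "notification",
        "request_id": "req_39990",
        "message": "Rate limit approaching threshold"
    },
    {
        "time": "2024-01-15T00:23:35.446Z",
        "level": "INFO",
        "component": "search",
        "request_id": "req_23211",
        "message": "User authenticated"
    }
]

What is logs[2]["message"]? "Timeout waiting for response"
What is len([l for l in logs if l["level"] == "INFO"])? 2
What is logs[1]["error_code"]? 454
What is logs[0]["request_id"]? "req_77306"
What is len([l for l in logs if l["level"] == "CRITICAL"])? 0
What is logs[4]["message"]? "Rate limit approaching threshold"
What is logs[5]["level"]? "INFO"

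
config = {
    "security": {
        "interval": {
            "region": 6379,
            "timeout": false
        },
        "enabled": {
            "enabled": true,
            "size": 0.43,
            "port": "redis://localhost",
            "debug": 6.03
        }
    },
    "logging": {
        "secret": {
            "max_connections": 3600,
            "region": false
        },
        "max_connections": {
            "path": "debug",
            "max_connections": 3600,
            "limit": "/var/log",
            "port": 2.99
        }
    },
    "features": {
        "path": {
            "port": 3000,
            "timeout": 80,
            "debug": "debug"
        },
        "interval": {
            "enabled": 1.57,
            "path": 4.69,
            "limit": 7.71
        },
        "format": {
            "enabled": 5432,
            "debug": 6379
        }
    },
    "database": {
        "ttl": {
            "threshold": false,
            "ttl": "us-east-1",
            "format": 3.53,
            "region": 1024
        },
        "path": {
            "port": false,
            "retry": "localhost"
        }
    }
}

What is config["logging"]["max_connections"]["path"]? "debug"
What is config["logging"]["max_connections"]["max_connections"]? 3600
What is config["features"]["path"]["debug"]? "debug"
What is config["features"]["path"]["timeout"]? 80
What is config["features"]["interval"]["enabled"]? 1.57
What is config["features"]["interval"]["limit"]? 7.71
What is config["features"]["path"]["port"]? 3000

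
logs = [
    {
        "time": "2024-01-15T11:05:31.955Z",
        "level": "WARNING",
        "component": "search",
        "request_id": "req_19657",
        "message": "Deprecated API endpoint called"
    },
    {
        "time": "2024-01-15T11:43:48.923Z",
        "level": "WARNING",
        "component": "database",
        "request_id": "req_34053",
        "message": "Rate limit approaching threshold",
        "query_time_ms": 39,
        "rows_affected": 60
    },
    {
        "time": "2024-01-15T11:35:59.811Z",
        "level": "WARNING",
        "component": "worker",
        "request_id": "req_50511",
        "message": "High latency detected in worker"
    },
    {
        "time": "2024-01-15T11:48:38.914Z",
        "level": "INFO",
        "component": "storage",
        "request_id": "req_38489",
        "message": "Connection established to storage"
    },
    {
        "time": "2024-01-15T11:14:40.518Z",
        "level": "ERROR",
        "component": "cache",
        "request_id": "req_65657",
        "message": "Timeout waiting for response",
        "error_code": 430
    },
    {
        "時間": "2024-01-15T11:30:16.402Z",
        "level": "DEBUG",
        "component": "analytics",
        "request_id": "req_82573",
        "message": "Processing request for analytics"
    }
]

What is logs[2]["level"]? "WARNING"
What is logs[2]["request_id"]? "req_50511"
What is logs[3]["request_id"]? "req_38489"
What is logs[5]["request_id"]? "req_82573"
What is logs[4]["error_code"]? 430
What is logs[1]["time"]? "2024-01-15T11:43:48.923Z"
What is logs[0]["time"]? "2024-01-15T11:05:31.955Z"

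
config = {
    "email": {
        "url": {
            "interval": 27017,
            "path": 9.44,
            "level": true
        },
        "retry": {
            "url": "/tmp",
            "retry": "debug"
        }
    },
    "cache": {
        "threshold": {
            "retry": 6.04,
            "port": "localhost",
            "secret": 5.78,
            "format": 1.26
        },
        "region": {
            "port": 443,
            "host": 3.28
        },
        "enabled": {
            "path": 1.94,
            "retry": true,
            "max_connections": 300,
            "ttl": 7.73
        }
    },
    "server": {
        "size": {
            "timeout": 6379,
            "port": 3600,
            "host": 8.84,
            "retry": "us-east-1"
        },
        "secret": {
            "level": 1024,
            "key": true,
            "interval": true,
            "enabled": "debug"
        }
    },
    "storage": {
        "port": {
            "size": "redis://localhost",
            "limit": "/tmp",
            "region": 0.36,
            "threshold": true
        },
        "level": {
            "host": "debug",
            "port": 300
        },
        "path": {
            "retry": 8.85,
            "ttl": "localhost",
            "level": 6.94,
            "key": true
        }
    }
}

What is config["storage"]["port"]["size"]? "redis://localhost"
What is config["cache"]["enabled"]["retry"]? True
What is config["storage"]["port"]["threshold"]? True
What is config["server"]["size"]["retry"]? "us-east-1"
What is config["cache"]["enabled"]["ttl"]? 7.73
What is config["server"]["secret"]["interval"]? True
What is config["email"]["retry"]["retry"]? "debug"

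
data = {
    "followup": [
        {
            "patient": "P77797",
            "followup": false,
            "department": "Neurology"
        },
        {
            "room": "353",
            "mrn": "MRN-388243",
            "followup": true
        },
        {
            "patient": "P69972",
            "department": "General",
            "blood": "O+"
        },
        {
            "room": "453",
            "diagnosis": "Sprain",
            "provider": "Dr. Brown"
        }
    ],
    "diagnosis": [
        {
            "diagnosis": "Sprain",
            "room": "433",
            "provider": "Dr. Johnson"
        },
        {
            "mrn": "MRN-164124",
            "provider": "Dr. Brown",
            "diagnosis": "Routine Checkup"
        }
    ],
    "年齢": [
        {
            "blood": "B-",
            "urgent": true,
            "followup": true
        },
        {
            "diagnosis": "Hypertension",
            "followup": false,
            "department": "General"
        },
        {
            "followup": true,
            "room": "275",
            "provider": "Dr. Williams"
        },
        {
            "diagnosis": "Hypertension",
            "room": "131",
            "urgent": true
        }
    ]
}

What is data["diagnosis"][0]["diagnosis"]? "Sprain"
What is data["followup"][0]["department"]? "Neurology"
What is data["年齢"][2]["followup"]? True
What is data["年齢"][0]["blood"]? "B-"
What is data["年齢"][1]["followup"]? False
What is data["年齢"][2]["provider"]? "Dr. Williams"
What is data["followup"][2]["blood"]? "O+"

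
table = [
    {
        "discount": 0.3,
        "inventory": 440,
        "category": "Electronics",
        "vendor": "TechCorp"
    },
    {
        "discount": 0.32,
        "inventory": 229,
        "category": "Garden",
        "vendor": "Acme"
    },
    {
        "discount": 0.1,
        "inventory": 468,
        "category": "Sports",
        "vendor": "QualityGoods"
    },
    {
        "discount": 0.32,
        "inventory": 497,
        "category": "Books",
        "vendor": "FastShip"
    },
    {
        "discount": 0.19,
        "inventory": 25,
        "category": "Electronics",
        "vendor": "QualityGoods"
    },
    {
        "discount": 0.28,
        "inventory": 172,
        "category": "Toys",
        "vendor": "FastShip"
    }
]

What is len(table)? 6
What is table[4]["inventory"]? 25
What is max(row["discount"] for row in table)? 0.32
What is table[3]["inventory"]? 497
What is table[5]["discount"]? 0.28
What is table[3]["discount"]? 0.32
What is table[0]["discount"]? 0.3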